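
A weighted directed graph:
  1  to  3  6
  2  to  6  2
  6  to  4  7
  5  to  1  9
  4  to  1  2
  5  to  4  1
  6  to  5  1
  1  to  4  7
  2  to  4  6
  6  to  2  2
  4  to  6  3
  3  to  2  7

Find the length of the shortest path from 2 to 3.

12

Paths from 2 to 3:
2 → 4 → 6 → 5 → 1 → 3: 6 + 3 + 1 + 9 + 6 = 25
2 → 6 → 4 → 1 → 3: 2 + 7 + 2 + 6 = 17
2 → 6 → 5 → 1 → 3: 2 + 1 + 9 + 6 = 18
2 → 6 → 5 → 4 → 1 → 3: 2 + 1 + 1 + 2 + 6 = 12
2 → 4 → 1 → 3: 6 + 2 + 6 = 14
The minimum is 12.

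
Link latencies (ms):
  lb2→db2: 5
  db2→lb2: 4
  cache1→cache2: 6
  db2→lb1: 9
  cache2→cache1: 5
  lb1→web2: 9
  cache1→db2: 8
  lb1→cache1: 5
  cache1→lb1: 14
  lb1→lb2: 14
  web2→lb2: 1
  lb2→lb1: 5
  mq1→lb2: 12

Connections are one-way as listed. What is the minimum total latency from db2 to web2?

18

Routes from db2 to web2:
db2→lb2→lb1→web2: 4 + 5 + 9 = 18
db2→lb1→web2: 9 + 9 = 18
Shortest: 18 ms.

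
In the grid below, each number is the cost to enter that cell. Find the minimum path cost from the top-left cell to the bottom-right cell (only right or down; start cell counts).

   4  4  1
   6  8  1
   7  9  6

16

Path (0,0) → (0,1) → (0,2) → (1,2) → (2,2): 4 + 4 + 1 + 1 + 6 = 16.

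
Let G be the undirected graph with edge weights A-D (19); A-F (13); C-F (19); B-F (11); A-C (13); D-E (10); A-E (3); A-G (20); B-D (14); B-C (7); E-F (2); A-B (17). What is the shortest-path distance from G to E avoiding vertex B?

23

Comparing a few candidate routes:
G-A-D-E: 20 + 19 + 10 = 49
G-A-F-E: 20 + 13 + 2 = 35
G-A-E: 20 + 3 = 23
Shortest: 23.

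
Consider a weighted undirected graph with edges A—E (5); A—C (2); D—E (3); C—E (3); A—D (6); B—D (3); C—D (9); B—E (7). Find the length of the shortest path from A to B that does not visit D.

12

Paths from A to B avoiding D:
A - C - E - B: 2 + 3 + 7 = 12
A - E - B: 5 + 7 = 12
The minimum is 12.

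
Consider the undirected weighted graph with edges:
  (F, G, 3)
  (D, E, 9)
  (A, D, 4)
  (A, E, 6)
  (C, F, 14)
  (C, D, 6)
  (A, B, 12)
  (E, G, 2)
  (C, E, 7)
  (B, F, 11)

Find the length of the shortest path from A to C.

10

A few of the A→C routes:
A-E-D-C: 6 + 9 + 6 = 21
A-E-C: 6 + 7 = 13
A-D-E-C: 4 + 9 + 7 = 20
A-D-C: 4 + 6 = 10
The minimum is 10.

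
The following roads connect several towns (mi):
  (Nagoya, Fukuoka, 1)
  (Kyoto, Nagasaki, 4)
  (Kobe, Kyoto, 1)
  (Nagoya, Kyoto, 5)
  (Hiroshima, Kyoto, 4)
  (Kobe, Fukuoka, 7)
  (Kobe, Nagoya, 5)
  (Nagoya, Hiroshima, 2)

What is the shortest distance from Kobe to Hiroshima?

Routes from Kobe to Hiroshima:
Kobe → Nagoya → Hiroshima: 5 + 2 = 7
Kobe → Nagoya → Kyoto → Hiroshima: 5 + 5 + 4 = 14
Kobe → Fukuoka → Nagoya → Hiroshima: 7 + 1 + 2 = 10
Kobe → Kyoto → Nagoya → Hiroshima: 1 + 5 + 2 = 8
Kobe → Fukuoka → Nagoya → Kyoto → Hiroshima: 7 + 1 + 5 + 4 = 17
Kobe → Kyoto → Hiroshima: 1 + 4 = 5
The minimum is 5 mi.

5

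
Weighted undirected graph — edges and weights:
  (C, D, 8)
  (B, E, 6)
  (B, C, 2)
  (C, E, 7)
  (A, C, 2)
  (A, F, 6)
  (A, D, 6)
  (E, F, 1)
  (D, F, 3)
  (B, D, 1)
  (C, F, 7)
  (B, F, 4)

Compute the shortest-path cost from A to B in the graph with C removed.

7

Comparing a few candidate routes:
A-F-D-B: 6 + 3 + 1 = 10
A-F-B: 6 + 4 = 10
A-D-B: 6 + 1 = 7
Best route has total 7.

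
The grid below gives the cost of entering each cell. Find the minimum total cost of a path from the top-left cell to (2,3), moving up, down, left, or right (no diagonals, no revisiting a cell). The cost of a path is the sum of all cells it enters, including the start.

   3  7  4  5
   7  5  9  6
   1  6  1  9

Take r0c0 -> r1c0 -> r2c0 -> r2c1 -> r2c2 -> r2c3 for a total of 3 + 7 + 1 + 6 + 1 + 9 = 27.

27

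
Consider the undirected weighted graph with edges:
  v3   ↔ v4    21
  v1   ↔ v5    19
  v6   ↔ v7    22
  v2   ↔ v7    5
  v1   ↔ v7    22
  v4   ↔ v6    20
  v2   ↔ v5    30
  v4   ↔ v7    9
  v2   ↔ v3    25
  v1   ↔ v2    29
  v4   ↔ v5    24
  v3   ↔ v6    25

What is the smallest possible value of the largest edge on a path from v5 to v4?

22

A few of the v5→v4 routes:
v5→v1→v7→v2→v3→v6→v4: max(19, 22, 5, 25, 25, 20) = 25
v5→v1→v7→v4: max(19, 22, 9) = 22
v5→v1→v7→v6→v4: max(19, 22, 22, 20) = 22
v5→v4: max(24) = 24
Smallest bottleneck: 22.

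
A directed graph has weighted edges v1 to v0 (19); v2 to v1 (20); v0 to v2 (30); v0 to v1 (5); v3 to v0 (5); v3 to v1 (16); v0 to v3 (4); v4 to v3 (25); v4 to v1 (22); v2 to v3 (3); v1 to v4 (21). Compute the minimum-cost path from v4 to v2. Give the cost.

Paths from v4 to v2:
v4→v3→v1→v0→v2: 25 + 16 + 19 + 30 = 90
v4→v1→v0→v2: 22 + 19 + 30 = 71
v4→v3→v0→v2: 25 + 5 + 30 = 60
The minimum is 60.

60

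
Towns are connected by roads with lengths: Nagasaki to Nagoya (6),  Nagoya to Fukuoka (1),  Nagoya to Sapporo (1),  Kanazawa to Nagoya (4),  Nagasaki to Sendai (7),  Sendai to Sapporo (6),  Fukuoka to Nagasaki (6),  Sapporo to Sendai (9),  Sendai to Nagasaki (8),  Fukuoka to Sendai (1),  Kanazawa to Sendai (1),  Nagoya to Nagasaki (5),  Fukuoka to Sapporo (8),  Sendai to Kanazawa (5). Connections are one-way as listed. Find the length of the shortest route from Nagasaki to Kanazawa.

12

Candidate routes:
Nagasaki - Nagoya - Fukuoka - Sapporo - Sendai - Kanazawa: 6 + 1 + 8 + 9 + 5 = 29
Nagasaki - Nagoya - Sapporo - Sendai - Kanazawa: 6 + 1 + 9 + 5 = 21
Nagasaki - Nagoya - Fukuoka - Sendai - Kanazawa: 6 + 1 + 1 + 5 = 13
Nagasaki - Sendai - Kanazawa: 7 + 5 = 12
The minimum is 12.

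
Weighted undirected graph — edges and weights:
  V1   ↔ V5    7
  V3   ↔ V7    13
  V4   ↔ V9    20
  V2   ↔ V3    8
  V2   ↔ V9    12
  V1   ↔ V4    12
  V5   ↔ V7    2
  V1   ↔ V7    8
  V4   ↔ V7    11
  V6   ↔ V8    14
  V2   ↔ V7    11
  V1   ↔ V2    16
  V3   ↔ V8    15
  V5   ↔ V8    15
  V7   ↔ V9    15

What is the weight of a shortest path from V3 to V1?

Some routes from V3 to V1:
V3-V2-V1: 8 + 16 = 24
V3-V7-V5-V1: 13 + 2 + 7 = 22
V3-V7-V1: 13 + 8 = 21
Best route has total 21.

21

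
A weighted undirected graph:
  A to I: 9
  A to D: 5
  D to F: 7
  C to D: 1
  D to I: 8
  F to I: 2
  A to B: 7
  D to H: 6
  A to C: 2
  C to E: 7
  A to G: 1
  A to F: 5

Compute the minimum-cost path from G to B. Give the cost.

Candidate routes:
G - A - B: 1 + 7 = 8
Best route has total 8.

8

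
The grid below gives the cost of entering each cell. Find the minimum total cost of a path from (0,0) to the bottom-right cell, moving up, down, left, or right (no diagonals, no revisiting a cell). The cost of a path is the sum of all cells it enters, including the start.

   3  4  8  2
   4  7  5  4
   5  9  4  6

Path (0,0)→(0,1)→(0,2)→(0,3)→(1,3)→(2,3): 3 + 4 + 8 + 2 + 4 + 6 = 27.

27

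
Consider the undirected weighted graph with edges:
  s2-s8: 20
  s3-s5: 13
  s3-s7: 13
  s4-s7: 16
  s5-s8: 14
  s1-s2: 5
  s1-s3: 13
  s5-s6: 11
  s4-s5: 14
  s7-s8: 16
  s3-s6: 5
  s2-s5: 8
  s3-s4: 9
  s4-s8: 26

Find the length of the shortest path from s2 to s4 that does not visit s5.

27

Comparing a few candidate routes:
s2 - s8 - s4: 20 + 26 = 46
s2 - s8 - s7 - s3 - s4: 20 + 16 + 13 + 9 = 58
s2 - s1 - s3 - s7 - s4: 5 + 13 + 13 + 16 = 47
s2 - s1 - s3 - s4: 5 + 13 + 9 = 27
s2 - s8 - s7 - s4: 20 + 16 + 16 = 52
Shortest: 27.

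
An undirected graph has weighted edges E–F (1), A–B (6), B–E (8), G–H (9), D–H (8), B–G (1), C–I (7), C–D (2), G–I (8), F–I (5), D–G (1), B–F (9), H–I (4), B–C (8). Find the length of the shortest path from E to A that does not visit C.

14

Some routes from E to A avoiding C:
E→B→A: 8 + 6 = 14
E→F→I→G→B→A: 1 + 5 + 8 + 1 + 6 = 21
E→F→B→A: 1 + 9 + 6 = 16
Shortest: 14.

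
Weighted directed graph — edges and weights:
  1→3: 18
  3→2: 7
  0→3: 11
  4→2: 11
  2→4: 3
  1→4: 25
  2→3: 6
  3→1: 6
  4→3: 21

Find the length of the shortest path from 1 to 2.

25

Routes from 1 to 2:
1 - 3 - 2: 18 + 7 = 25
1 - 4 - 3 - 2: 25 + 21 + 7 = 53
1 - 4 - 2: 25 + 11 = 36
Shortest: 25.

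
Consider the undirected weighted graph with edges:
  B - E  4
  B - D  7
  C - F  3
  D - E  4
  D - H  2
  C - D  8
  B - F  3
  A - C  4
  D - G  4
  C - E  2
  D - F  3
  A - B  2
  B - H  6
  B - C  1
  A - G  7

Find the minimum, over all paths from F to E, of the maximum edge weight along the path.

Some routes from F to E:
F - C - E: max(3, 2) = 3
F - B - A - C - E: max(3, 2, 4, 2) = 4
F - B - C - E: max(3, 1, 2) = 3
The minimum achievable maximum is 3.

3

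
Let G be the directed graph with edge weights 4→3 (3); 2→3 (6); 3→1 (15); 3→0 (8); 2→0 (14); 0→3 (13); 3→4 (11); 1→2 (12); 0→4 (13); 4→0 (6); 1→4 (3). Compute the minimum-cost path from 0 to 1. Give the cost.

28

Paths from 0 to 1:
0 - 4 - 3 - 1: 13 + 3 + 15 = 31
0 - 3 - 1: 13 + 15 = 28
Shortest: 28.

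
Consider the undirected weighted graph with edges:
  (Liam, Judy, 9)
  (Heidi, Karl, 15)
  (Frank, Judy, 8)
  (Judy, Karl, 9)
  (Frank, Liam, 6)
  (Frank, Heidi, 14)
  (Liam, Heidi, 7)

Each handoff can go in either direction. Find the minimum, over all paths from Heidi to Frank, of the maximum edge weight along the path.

A few of the Heidi→Frank routes:
Heidi - Liam - Frank: max(7, 6) = 7
Heidi - Liam - Judy - Frank: max(7, 9, 8) = 9
Heidi - Karl - Judy - Liam - Frank: max(15, 9, 9, 6) = 15
Heidi - Frank: max(14) = 14
Smallest bottleneck: 7.

7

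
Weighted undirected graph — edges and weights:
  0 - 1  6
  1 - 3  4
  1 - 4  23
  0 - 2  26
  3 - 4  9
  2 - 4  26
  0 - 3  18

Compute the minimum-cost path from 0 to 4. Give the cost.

19

Routes from 0 to 4:
0 -> 3 -> 4: 18 + 9 = 27
0 -> 3 -> 1 -> 4: 18 + 4 + 23 = 45
0 -> 1 -> 4: 6 + 23 = 29
0 -> 2 -> 4: 26 + 26 = 52
0 -> 1 -> 3 -> 4: 6 + 4 + 9 = 19
Best route has total 19.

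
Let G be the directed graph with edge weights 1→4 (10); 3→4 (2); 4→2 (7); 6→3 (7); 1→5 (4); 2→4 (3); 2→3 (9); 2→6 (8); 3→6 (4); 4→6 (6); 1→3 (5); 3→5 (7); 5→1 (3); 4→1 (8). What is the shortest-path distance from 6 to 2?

16

Routes from 6 to 2:
6 - 3 - 4 - 2: 7 + 2 + 7 = 16
6 - 3 - 5 - 1 - 4 - 2: 7 + 7 + 3 + 10 + 7 = 34
Shortest: 16.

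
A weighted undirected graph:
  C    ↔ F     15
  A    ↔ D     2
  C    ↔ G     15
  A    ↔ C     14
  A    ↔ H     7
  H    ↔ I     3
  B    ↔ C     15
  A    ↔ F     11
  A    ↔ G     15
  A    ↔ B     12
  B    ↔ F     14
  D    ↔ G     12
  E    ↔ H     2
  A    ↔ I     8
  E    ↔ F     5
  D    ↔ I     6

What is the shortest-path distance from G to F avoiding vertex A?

Candidate routes:
G -> C -> F: 15 + 15 = 30
G -> D -> I -> H -> E -> F: 12 + 6 + 3 + 2 + 5 = 28
G -> C -> B -> F: 15 + 15 + 14 = 44
The minimum is 28.

28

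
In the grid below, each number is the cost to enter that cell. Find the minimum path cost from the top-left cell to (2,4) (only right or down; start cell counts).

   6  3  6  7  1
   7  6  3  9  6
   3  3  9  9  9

38

Take [0,0] → [0,1] → [0,2] → [0,3] → [0,4] → [1,4] → [2,4] for a total of 6 + 3 + 6 + 7 + 1 + 6 + 9 = 38.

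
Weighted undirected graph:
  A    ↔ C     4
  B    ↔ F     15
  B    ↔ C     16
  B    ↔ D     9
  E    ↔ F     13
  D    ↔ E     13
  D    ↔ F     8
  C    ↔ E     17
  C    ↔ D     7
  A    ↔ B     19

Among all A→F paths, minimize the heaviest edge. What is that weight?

8

A few of the A→F routes:
A-C-B-D-E-F: max(4, 16, 9, 13, 13) = 16
A-C-D-B-F: max(4, 7, 9, 15) = 15
A-C-D-E-F: max(4, 7, 13, 13) = 13
A-C-B-D-F: max(4, 16, 9, 8) = 16
A-C-B-F: max(4, 16, 15) = 16
A-C-D-F: max(4, 7, 8) = 8
Best route has worst link 8.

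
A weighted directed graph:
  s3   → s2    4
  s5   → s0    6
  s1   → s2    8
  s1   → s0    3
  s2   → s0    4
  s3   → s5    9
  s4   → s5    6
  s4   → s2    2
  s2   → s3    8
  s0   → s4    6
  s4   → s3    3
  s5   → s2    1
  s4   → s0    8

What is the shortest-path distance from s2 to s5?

16

Candidate routes:
s2 → s0 → s4 → s5: 4 + 6 + 6 = 16
s2 → s3 → s5: 8 + 9 = 17
s2 → s0 → s4 → s3 → s5: 4 + 6 + 3 + 9 = 22
Best route has total 16.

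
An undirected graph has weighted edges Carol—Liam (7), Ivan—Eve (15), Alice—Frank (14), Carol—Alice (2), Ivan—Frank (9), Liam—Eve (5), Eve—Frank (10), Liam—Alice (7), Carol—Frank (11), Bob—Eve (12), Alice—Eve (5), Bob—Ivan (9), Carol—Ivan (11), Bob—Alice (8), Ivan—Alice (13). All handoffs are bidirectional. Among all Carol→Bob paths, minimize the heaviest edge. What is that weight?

8

Some routes from Carol to Bob:
Carol → Liam → Alice → Bob: max(7, 7, 8) = 8
Carol → Alice → Bob: max(2, 8) = 8
Carol → Liam → Eve → Alice → Bob: max(7, 5, 5, 8) = 8
The minimum achievable maximum is 8.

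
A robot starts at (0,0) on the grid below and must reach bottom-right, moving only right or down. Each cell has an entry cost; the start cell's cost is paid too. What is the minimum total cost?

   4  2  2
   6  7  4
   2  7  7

19

Take [0,0] [0,1] [0,2] [1,2] [2,2] for a total of 4 + 2 + 2 + 4 + 7 = 19.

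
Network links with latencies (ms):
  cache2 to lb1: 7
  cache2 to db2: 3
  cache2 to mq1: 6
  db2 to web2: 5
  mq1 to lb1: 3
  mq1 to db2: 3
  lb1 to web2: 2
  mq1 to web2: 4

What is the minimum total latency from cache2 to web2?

Checking several routes:
cache2 - mq1 - lb1 - web2: 6 + 3 + 2 = 11
cache2 - lb1 - web2: 7 + 2 = 9
cache2 - mq1 - web2: 6 + 4 = 10
cache2 - db2 - web2: 3 + 5 = 8
cache2 - db2 - mq1 - web2: 3 + 3 + 4 = 10
cache2 - db2 - mq1 - lb1 - web2: 3 + 3 + 3 + 2 = 11
Shortest: 8 ms.

8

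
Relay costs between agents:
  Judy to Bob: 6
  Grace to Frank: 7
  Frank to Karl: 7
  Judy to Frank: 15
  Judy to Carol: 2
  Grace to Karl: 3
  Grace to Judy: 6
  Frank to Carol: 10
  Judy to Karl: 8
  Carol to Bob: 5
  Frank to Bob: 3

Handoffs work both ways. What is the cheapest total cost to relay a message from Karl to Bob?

Some routes from Karl to Bob:
Karl - Judy - Carol - Bob: 8 + 2 + 5 = 15
Karl - Frank - Bob: 7 + 3 = 10
Karl - Grace - Frank - Bob: 3 + 7 + 3 = 13
Karl - Grace - Judy - Carol - Bob: 3 + 6 + 2 + 5 = 16
Karl - Judy - Bob: 8 + 6 = 14
Karl - Grace - Judy - Bob: 3 + 6 + 6 = 15
The minimum is 10.

10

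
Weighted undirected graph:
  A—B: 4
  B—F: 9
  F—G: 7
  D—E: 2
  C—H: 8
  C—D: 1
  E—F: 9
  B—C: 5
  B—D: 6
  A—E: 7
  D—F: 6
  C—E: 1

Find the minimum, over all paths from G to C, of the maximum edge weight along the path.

Some routes from G to C:
G-F-D-E-A-B-C: max(7, 6, 2, 7, 4, 5) = 7
G-F-D-E-C: max(7, 6, 2, 1) = 7
G-F-D-B-C: max(7, 6, 6, 5) = 7
G-F-D-B-A-E-C: max(7, 6, 6, 4, 7, 1) = 7
G-F-D-C: max(7, 6, 1) = 7
Best route has worst link 7.

7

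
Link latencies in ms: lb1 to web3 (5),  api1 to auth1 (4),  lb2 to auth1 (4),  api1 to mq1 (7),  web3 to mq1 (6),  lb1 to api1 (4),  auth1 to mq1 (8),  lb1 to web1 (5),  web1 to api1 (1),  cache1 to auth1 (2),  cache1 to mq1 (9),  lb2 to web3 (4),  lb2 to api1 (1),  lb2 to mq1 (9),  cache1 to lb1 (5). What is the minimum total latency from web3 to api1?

5

Checking several routes:
web3 → lb2 → auth1 → api1: 4 + 4 + 4 = 12
web3 → lb2 → api1: 4 + 1 = 5
web3 → lb1 → web1 → api1: 5 + 5 + 1 = 11
web3 → lb1 → api1: 5 + 4 = 9
Best route has total 5 ms.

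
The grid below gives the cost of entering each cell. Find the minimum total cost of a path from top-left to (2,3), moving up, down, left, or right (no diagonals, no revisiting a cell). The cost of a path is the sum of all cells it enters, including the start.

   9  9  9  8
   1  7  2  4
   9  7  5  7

30

Path r0c0 → r1c0 → r1c1 → r1c2 → r1c3 → r2c3: 9 + 1 + 7 + 2 + 4 + 7 = 30.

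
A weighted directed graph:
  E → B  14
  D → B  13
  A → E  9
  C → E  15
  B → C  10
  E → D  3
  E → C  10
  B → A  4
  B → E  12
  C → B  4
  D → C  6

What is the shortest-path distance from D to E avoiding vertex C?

Paths from D to E avoiding C:
D → B → E: 13 + 12 = 25
D → B → A → E: 13 + 4 + 9 = 26
Best route has total 25.

25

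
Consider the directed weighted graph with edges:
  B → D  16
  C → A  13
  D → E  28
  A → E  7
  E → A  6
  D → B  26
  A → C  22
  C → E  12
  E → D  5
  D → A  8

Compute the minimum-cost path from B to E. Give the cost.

Paths from B to E:
B-D-E: 16 + 28 = 44
B-D-A-C-E: 16 + 8 + 22 + 12 = 58
B-D-A-E: 16 + 8 + 7 = 31
The minimum is 31.

31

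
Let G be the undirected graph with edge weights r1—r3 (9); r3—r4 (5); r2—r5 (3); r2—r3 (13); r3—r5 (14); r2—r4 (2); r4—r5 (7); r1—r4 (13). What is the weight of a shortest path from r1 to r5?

Some routes from r1 to r5:
r1 → r3 → r4 → r2 → r5: 9 + 5 + 2 + 3 = 19
r1 → r4 → r2 → r5: 13 + 2 + 3 = 18
r1 → r4 → r5: 13 + 7 = 20
The minimum is 18.

18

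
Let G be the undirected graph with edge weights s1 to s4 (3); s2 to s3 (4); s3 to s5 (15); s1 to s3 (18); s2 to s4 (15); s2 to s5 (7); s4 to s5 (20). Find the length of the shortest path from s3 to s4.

A few of the s3→s4 routes:
s3 → s2 → s5 → s4: 4 + 7 + 20 = 31
s3 → s1 → s4: 18 + 3 = 21
s3 → s2 → s4: 4 + 15 = 19
Shortest: 19.

19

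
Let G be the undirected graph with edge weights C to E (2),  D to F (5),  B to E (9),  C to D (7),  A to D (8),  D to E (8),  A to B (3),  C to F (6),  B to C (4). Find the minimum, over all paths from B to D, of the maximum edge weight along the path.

Checking several routes:
B - C - E - D: max(4, 2, 8) = 8
B - A - D: max(3, 8) = 8
B - C - F - D: max(4, 6, 5) = 6
B - C - D: max(4, 7) = 7
Smallest bottleneck: 6.

6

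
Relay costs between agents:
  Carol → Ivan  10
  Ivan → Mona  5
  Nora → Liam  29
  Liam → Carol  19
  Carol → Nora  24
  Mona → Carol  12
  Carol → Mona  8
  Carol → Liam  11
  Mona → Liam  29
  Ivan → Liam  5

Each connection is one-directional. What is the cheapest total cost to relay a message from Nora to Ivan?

Paths from Nora to Ivan:
Nora-Liam-Carol-Ivan: 29 + 19 + 10 = 58
Shortest: 58.

58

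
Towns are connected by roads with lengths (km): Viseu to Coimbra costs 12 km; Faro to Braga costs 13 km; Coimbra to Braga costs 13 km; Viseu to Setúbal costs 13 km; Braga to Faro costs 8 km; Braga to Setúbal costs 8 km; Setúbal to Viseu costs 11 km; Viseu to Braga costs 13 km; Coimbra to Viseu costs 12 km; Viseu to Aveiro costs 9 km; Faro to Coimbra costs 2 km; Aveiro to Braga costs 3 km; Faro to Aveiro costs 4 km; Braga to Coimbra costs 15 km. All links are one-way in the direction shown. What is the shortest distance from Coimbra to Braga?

13

Routes from Coimbra to Braga:
Coimbra - Braga: 13
Coimbra - Viseu - Braga: 12 + 13 = 25
Coimbra - Viseu - Aveiro - Braga: 12 + 9 + 3 = 24
Best route has total 13 km.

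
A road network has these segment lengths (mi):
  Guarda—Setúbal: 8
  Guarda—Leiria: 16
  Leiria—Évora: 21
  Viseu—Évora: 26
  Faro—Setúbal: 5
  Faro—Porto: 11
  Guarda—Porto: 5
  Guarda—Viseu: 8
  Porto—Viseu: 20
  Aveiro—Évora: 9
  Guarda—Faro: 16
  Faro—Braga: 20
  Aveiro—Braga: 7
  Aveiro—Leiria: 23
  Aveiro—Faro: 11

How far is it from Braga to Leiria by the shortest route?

30

Checking several routes:
Braga -> Aveiro -> Leiria: 7 + 23 = 30
Braga -> Aveiro -> Évora -> Leiria: 7 + 9 + 21 = 37
Braga -> Aveiro -> Faro -> Setúbal -> Guarda -> Leiria: 7 + 11 + 5 + 8 + 16 = 47
Best route has total 30 mi.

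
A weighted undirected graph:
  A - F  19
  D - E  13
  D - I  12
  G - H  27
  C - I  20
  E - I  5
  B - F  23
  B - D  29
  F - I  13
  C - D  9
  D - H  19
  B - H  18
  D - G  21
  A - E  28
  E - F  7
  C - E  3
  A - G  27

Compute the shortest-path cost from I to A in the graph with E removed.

32

A few of the I→A routes:
I→D→H→B→F→A: 12 + 19 + 18 + 23 + 19 = 91
I→D→B→F→A: 12 + 29 + 23 + 19 = 83
I→F→A: 13 + 19 = 32
I→D→H→G→A: 12 + 19 + 27 + 27 = 85
I→D→G→A: 12 + 21 + 27 = 60
I→C→D→G→A: 20 + 9 + 21 + 27 = 77
The minimum is 32.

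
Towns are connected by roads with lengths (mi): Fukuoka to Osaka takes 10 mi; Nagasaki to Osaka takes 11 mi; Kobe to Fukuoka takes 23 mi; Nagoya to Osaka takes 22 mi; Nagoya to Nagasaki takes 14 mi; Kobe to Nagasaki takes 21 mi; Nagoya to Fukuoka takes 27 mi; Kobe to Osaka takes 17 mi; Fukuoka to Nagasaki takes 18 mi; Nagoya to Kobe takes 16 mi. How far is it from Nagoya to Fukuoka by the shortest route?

27

Some routes from Nagoya to Fukuoka:
Nagoya→Kobe→Fukuoka: 16 + 23 = 39
Nagoya→Fukuoka: 27
Nagoya→Osaka→Fukuoka: 22 + 10 = 32
Nagoya→Nagasaki→Osaka→Fukuoka: 14 + 11 + 10 = 35
Nagoya→Nagasaki→Fukuoka: 14 + 18 = 32
Shortest: 27 mi.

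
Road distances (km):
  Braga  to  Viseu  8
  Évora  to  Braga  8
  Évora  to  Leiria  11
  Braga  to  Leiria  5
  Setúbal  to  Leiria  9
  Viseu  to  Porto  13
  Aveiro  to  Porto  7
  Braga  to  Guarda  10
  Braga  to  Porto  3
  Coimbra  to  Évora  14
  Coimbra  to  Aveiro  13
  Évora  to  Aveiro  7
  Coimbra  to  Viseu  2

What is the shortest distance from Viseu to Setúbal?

22

Checking several routes:
Viseu-Braga-Évora-Leiria-Setúbal: 8 + 8 + 11 + 9 = 36
Viseu-Coimbra-Évora-Leiria-Setúbal: 2 + 14 + 11 + 9 = 36
Viseu-Porto-Braga-Leiria-Setúbal: 13 + 3 + 5 + 9 = 30
Viseu-Braga-Leiria-Setúbal: 8 + 5 + 9 = 22
Viseu-Coimbra-Aveiro-Porto-Braga-Leiria-Setúbal: 2 + 13 + 7 + 3 + 5 + 9 = 39
Viseu-Coimbra-Évora-Braga-Leiria-Setúbal: 2 + 14 + 8 + 5 + 9 = 38
The minimum is 22 km.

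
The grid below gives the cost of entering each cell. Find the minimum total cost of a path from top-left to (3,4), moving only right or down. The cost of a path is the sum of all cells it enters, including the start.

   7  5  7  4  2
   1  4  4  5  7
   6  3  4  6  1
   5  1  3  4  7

30

One optimal route is [0,0] [1,0] [1,1] [2,1] [3,1] [3,2] [3,3] [3,4].
Its cost is 7 + 1 + 4 + 3 + 1 + 3 + 4 + 7 = 30.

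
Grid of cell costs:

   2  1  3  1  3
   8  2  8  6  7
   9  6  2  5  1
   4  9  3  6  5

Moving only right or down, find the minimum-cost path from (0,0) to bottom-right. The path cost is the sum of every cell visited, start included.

Take r0c0→r0c1→r0c2→r0c3→r0c4→r1c4→r2c4→r3c4 for a total of 2 + 1 + 3 + 1 + 3 + 7 + 1 + 5 = 23.

23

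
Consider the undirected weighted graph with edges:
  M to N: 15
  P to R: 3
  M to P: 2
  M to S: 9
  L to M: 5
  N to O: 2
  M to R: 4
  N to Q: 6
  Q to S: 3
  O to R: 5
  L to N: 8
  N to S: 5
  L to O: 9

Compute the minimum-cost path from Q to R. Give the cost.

13

Comparing a few candidate routes:
Q -> S -> N -> O -> R: 3 + 5 + 2 + 5 = 15
Q -> N -> O -> R: 6 + 2 + 5 = 13
Q -> S -> M -> R: 3 + 9 + 4 = 16
Best route has total 13.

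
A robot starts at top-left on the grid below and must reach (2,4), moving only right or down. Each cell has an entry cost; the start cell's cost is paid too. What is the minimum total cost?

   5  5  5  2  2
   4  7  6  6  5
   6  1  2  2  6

Cheapest: r0c0 r1c0 r2c0 r2c1 r2c2 r2c3 r2c4
  5 + 4 + 6 + 1 + 2 + 2 + 6 = 26
(Top row then right column would cost 30.)

26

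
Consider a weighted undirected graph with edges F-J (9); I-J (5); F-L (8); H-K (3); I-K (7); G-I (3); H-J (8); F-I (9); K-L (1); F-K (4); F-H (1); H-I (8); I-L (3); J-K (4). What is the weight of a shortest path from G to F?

Comparing a few candidate routes:
G→I→L→K→H→F: 3 + 3 + 1 + 3 + 1 = 11
G→I→L→K→F: 3 + 3 + 1 + 4 = 11
G→I→H→F: 3 + 8 + 1 = 12
G→I→L→F: 3 + 3 + 8 = 14
G→I→F: 3 + 9 = 12
The minimum is 11.

11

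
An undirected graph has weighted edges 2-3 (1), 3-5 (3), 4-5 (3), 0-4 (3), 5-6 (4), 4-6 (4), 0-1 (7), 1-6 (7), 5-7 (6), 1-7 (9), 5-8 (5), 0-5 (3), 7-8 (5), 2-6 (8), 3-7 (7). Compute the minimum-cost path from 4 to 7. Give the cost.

Comparing a few candidate routes:
4 → 5 → 7: 3 + 6 = 9
4 → 5 → 8 → 7: 3 + 5 + 5 = 13
4 → 0 → 5 → 7: 3 + 3 + 6 = 12
Best route has total 9.

9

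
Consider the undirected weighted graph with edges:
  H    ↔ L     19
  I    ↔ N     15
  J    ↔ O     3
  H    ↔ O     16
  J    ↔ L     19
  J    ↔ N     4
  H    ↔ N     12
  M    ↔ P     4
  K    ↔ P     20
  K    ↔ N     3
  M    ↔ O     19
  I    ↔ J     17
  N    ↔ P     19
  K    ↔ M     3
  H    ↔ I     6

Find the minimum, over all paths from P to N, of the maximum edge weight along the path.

4

A few of the P→N routes:
P - M - O - J - L - H - N: max(4, 19, 3, 19, 19, 12) = 19
P - M - K - N: max(4, 3, 3) = 4
P - N: max(19) = 19
P - M - O - J - I - H - N: max(4, 19, 3, 17, 6, 12) = 19
P - M - O - J - I - N: max(4, 19, 3, 17, 15) = 19
The minimum achievable maximum is 4.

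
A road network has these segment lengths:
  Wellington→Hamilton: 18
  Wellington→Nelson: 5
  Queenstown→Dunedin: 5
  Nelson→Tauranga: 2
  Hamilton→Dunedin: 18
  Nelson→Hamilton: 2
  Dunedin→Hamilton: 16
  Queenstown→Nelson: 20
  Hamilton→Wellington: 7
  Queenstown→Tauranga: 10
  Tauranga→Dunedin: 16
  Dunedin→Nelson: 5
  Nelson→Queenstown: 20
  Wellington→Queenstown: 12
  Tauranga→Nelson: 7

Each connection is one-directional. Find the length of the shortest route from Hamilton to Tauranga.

A few of the Hamilton→Tauranga routes:
Hamilton-Wellington-Nelson-Tauranga: 7 + 5 + 2 = 14
Hamilton-Dunedin-Nelson-Tauranga: 18 + 5 + 2 = 25
Hamilton-Wellington-Queenstown-Tauranga: 7 + 12 + 10 = 29
Hamilton-Wellington-Nelson-Queenstown-Tauranga: 7 + 5 + 20 + 10 = 42
Hamilton-Wellington-Queenstown-Dunedin-Nelson-Tauranga: 7 + 12 + 5 + 5 + 2 = 31
Hamilton-Wellington-Queenstown-Nelson-Tauranga: 7 + 12 + 20 + 2 = 41
The minimum is 14.

14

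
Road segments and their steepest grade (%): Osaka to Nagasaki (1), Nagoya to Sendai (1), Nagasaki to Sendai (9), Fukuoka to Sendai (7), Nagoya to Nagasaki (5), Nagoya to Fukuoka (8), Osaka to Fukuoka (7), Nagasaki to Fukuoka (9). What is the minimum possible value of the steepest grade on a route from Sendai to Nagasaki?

5

Checking several routes:
Sendai - Nagoya - Nagasaki: max(1, 5) = 5
Sendai - Nagoya - Fukuoka - Osaka - Nagasaki: max(1, 8, 7, 1) = 8
Sendai - Fukuoka - Osaka - Nagasaki: max(7, 7, 1) = 7
Sendai - Fukuoka - Nagoya - Nagasaki: max(7, 8, 5) = 8
Best route has worst link 5%.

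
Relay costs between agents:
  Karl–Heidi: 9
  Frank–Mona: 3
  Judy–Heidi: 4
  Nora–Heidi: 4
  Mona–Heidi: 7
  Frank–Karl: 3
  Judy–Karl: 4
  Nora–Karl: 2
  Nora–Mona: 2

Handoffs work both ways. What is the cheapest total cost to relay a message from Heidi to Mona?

6

Some routes from Heidi to Mona:
Heidi - Judy - Karl - Nora - Mona: 4 + 4 + 2 + 2 = 12
Heidi - Mona: 7
Heidi - Nora - Mona: 4 + 2 = 6
The minimum is 6.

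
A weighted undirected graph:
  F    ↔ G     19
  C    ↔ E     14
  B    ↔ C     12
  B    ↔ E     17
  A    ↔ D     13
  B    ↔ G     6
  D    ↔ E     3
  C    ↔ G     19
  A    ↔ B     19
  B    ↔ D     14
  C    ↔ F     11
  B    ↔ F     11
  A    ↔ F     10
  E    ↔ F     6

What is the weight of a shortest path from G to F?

17

Checking several routes:
G → C → F: 19 + 11 = 30
G → B → C → F: 6 + 12 + 11 = 29
G → B → E → F: 6 + 17 + 6 = 29
G → B → D → E → F: 6 + 14 + 3 + 6 = 29
G → F: 19
G → B → F: 6 + 11 = 17
Shortest: 17.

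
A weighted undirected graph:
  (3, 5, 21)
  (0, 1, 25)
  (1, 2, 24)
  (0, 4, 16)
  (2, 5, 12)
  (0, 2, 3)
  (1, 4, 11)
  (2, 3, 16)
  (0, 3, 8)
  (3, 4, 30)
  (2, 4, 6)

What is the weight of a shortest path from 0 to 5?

Comparing a few candidate routes:
0 → 3 → 2 → 5: 8 + 16 + 12 = 36
0 → 4 → 2 → 5: 16 + 6 + 12 = 34
0 → 2 → 5: 3 + 12 = 15
0 → 3 → 5: 8 + 21 = 29
The minimum is 15.

15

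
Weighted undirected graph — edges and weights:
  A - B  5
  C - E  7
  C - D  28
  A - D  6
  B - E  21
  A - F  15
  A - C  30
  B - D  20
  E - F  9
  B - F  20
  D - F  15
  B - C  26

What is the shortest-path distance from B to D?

Some routes from B to D:
B → F → A → D: 20 + 15 + 6 = 41
B → D: 20
B → E → F → D: 21 + 9 + 15 = 45
B → F → D: 20 + 15 = 35
B → A → F → D: 5 + 15 + 15 = 35
B → A → D: 5 + 6 = 11
Shortest: 11.

11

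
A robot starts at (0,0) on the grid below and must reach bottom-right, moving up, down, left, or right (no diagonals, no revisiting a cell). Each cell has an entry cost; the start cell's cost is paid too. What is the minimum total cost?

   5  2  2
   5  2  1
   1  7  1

11

Path r0c0 -> r0c1 -> r0c2 -> r1c2 -> r2c2: 5 + 2 + 2 + 1 + 1 = 11.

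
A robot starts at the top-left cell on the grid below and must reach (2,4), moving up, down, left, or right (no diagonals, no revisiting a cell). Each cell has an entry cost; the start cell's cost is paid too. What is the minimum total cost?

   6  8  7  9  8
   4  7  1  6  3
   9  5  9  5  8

35

Cheapest: [0,0] -> [1,0] -> [1,1] -> [1,2] -> [1,3] -> [1,4] -> [2,4]
  6 + 4 + 7 + 1 + 6 + 3 + 8 = 35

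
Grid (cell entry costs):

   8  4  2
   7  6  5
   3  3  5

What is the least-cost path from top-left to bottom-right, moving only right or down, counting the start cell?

Path (0,0) -> (0,1) -> (0,2) -> (1,2) -> (2,2): 8 + 4 + 2 + 5 + 5 = 24.

24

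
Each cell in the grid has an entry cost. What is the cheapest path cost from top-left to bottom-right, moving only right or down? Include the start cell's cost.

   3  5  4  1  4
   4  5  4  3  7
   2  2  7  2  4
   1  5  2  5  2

Cheapest: (0,0) -> (0,1) -> (0,2) -> (0,3) -> (1,3) -> (2,3) -> (2,4) -> (3,4)
  3 + 5 + 4 + 1 + 3 + 2 + 4 + 2 = 24
(Top row then right column would cost 30.)

24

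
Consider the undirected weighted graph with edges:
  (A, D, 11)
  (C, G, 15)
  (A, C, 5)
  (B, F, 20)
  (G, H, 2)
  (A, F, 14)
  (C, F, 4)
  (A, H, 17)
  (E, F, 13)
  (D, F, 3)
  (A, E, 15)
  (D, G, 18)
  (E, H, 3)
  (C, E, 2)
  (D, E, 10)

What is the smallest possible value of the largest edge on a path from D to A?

Comparing a few candidate routes:
D→F→C→A: max(3, 4, 5) = 5
D→E→C→A: max(10, 2, 5) = 10
D→F→E→C→A: max(3, 13, 2, 5) = 13
D→A: max(11) = 11
Best route has worst link 5.

5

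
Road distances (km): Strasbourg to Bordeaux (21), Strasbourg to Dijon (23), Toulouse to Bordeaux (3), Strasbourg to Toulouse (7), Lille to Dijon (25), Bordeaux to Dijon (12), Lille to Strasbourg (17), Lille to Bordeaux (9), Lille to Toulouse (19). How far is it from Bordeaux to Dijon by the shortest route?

12

Comparing a few candidate routes:
Bordeaux → Lille → Dijon: 9 + 25 = 34
Bordeaux → Dijon: 12
Bordeaux → Toulouse → Strasbourg → Dijon: 3 + 7 + 23 = 33
Bordeaux → Strasbourg → Dijon: 21 + 23 = 44
Shortest: 12 km.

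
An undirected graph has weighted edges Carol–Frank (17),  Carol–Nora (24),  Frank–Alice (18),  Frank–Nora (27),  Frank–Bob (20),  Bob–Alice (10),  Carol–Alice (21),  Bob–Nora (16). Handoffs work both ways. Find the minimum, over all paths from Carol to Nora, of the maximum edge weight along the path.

Comparing a few candidate routes:
Carol → Frank → Alice → Bob → Nora: max(17, 18, 10, 16) = 18
Carol → Frank → Bob → Nora: max(17, 20, 16) = 20
Carol → Alice → Bob → Nora: max(21, 10, 16) = 21
Best route has worst link 18.

18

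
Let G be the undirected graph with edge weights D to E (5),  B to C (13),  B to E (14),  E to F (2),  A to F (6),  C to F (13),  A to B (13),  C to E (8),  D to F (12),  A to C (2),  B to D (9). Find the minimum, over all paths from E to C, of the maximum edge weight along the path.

Comparing a few candidate routes:
E -> D -> B -> C: max(5, 9, 13) = 13
E -> D -> F -> C: max(5, 12, 13) = 13
E -> D -> F -> A -> B -> C: max(5, 12, 6, 13, 13) = 13
E -> F -> A -> C: max(2, 6, 2) = 6
E -> C: max(8) = 8
E -> D -> F -> A -> C: max(5, 12, 6, 2) = 12
Best route has worst link 6.

6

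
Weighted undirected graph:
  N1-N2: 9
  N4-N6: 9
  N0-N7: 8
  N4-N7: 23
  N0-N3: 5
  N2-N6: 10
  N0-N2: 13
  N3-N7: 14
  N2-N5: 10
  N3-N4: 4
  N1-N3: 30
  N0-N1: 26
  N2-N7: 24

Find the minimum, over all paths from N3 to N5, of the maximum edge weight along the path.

Comparing a few candidate routes:
N3-N4-N7-N0-N2-N5: max(4, 23, 8, 13, 10) = 23
N3-N7-N4-N6-N2-N5: max(14, 23, 9, 10, 10) = 23
N3-N0-N2-N5: max(5, 13, 10) = 13
N3-N0-N7-N4-N6-N2-N5: max(5, 8, 23, 9, 10, 10) = 23
N3-N7-N0-N2-N5: max(14, 8, 13, 10) = 14
N3-N4-N6-N2-N5: max(4, 9, 10, 10) = 10
Best route has worst link 10.

10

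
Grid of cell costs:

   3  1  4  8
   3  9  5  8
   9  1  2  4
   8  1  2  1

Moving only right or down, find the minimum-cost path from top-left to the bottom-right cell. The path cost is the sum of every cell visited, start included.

Path (0,0) -> (0,1) -> (0,2) -> (1,2) -> (2,2) -> (3,2) -> (3,3): 3 + 1 + 4 + 5 + 2 + 2 + 1 = 18.

18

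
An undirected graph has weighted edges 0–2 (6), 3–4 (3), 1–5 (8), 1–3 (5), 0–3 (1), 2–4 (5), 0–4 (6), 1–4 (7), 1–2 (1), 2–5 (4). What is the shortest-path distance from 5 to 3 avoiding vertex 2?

Routes from 5 to 3 avoiding 2:
5 → 1 → 4 → 0 → 3: 8 + 7 + 6 + 1 = 22
5 → 1 → 4 → 3: 8 + 7 + 3 = 18
5 → 1 → 3: 8 + 5 = 13
Shortest: 13.

13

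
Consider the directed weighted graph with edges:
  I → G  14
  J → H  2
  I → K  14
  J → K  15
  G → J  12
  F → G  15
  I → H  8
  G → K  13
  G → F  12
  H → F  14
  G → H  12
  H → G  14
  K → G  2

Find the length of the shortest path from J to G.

Paths from J to G:
J → H → G: 2 + 14 = 16
J → K → G: 15 + 2 = 17
J → H → F → G: 2 + 14 + 15 = 31
The minimum is 16.

16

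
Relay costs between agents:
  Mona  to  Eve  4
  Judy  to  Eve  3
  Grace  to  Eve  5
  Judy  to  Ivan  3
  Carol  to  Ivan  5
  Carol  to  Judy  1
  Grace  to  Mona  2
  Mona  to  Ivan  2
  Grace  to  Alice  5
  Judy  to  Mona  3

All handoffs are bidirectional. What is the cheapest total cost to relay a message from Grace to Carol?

6

Checking several routes:
Grace - Mona - Ivan - Carol: 2 + 2 + 5 = 9
Grace - Eve - Judy - Carol: 5 + 3 + 1 = 9
Grace - Mona - Ivan - Judy - Carol: 2 + 2 + 3 + 1 = 8
Grace - Mona - Judy - Carol: 2 + 3 + 1 = 6
Shortest: 6.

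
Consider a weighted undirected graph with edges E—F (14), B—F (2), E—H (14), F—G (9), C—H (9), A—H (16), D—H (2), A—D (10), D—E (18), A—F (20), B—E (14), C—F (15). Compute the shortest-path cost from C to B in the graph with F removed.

37

Routes from C to B avoiding F:
C - H - D - E - B: 9 + 2 + 18 + 14 = 43
C - H - A - D - E - B: 9 + 16 + 10 + 18 + 14 = 67
C - H - E - B: 9 + 14 + 14 = 37
Shortest: 37.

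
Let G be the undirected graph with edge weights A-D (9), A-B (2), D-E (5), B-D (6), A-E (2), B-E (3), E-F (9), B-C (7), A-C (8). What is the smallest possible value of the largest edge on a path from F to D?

9

Some routes from F to D:
F→E→B→A→D: max(9, 3, 2, 9) = 9
F→E→B→C→A→D: max(9, 3, 7, 8, 9) = 9
F→E→B→D: max(9, 3, 6) = 9
Best route has worst link 9.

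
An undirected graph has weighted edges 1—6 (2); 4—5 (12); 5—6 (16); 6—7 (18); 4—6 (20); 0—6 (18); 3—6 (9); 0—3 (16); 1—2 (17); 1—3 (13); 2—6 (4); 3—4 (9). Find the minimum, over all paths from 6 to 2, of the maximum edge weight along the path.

Checking several routes:
6 - 2: max(4) = 4
6 - 5 - 4 - 3 - 1 - 2: max(16, 12, 9, 13, 17) = 17
6 - 3 - 1 - 2: max(9, 13, 17) = 17
Best route has worst link 4.

4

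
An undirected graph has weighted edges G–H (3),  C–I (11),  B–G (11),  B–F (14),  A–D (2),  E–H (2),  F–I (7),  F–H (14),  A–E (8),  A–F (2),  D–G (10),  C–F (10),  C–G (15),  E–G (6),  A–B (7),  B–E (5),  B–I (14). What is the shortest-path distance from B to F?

9

A few of the B→F routes:
B → E → A → F: 5 + 8 + 2 = 15
B → E → H → F: 5 + 2 + 14 = 21
B → F: 14
B → A → F: 7 + 2 = 9
B → I → F: 14 + 7 = 21
Best route has total 9.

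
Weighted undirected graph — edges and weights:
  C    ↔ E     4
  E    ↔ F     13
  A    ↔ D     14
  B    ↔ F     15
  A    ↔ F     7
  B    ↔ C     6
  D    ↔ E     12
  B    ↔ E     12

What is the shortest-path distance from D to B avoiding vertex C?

24

Routes from D to B avoiding C:
D-E-F-B: 12 + 13 + 15 = 40
D-A-F-E-B: 14 + 7 + 13 + 12 = 46
D-A-F-B: 14 + 7 + 15 = 36
D-E-B: 12 + 12 = 24
Best route has total 24.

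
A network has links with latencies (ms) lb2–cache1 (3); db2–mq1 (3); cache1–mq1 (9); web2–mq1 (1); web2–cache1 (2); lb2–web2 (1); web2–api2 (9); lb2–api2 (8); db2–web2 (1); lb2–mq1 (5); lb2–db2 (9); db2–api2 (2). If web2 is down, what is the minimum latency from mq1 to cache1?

8

Routes from mq1 to cache1 avoiding web2:
mq1→cache1: 9
mq1→db2→api2→lb2→cache1: 3 + 2 + 8 + 3 = 16
mq1→db2→lb2→cache1: 3 + 9 + 3 = 15
mq1→lb2→cache1: 5 + 3 = 8
Best route has total 8 ms.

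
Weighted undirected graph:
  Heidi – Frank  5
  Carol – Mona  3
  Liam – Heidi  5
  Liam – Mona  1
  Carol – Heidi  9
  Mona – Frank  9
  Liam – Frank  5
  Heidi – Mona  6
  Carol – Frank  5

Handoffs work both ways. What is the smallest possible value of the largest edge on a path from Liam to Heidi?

5

Some routes from Liam to Heidi:
Liam→Mona→Carol→Frank→Heidi: max(1, 3, 5, 5) = 5
Liam→Mona→Heidi: max(1, 6) = 6
Liam→Heidi: max(5) = 5
Liam→Frank→Heidi: max(5, 5) = 5
Liam→Frank→Carol→Mona→Heidi: max(5, 5, 3, 6) = 6
Smallest bottleneck: 5.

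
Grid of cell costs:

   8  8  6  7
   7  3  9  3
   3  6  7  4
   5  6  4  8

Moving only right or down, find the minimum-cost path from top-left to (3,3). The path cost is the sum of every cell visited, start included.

41

Best path: (0,0)→(1,0)→(2,0)→(3,0)→(3,1)→(3,2)→(3,3)
Cost: 8 + 7 + 3 + 5 + 6 + 4 + 8 = 41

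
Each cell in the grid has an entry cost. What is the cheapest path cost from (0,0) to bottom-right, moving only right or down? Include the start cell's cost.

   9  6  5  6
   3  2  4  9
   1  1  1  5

20

Path r0c0 → r1c0 → r2c0 → r2c1 → r2c2 → r2c3: 9 + 3 + 1 + 1 + 1 + 5 = 20.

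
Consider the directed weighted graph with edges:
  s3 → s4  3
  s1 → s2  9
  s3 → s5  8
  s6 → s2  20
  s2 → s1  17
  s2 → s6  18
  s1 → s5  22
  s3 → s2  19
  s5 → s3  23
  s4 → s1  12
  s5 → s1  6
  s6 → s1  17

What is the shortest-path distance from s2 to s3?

62

Candidate routes:
s2 -> s6 -> s1 -> s5 -> s3: 18 + 17 + 22 + 23 = 80
s2 -> s1 -> s5 -> s3: 17 + 22 + 23 = 62
Shortest: 62.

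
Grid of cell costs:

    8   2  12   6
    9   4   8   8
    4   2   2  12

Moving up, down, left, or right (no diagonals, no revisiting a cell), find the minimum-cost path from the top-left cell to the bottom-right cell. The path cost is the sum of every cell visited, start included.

30

Best path: [0,0] → [0,1] → [1,1] → [2,1] → [2,2] → [2,3]
Cost: 8 + 2 + 4 + 2 + 2 + 12 = 30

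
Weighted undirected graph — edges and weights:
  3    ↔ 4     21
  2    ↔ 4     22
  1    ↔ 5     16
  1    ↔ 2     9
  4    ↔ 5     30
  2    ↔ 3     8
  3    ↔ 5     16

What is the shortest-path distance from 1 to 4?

31

Comparing a few candidate routes:
1 -> 5 -> 4: 16 + 30 = 46
1 -> 2 -> 4: 9 + 22 = 31
1 -> 2 -> 3 -> 4: 9 + 8 + 21 = 38
Shortest: 31.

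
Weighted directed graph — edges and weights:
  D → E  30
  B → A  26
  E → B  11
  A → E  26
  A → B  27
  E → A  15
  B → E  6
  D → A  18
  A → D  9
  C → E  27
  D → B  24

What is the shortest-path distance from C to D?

51

Routes from C to D:
C -> E -> B -> A -> D: 27 + 11 + 26 + 9 = 73
C -> E -> A -> D: 27 + 15 + 9 = 51
Best route has total 51.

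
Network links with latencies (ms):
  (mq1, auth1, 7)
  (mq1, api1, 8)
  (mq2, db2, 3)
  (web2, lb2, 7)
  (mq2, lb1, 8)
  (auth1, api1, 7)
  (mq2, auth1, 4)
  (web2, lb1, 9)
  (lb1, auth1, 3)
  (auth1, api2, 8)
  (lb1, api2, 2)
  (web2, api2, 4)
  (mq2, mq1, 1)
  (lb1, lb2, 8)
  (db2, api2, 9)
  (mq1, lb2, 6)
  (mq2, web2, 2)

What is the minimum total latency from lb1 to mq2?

7

Checking several routes:
lb1 - web2 - mq2: 9 + 2 = 11
lb1 - auth1 - mq2: 3 + 4 = 7
lb1 - auth1 - mq1 - mq2: 3 + 7 + 1 = 11
lb1 - api2 - web2 - mq2: 2 + 4 + 2 = 8
lb1 - mq2: 8
The minimum is 7 ms.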